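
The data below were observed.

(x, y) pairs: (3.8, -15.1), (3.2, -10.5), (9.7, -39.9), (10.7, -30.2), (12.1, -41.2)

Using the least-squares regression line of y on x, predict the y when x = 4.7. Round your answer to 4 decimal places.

n = 5, Σx = 39.5, Σy = -136.9, Σxy = -1299.67, Σx² = 379.67
Sxx = Σx² − (Σx)²/n = 379.67 − 312.05 = 67.62
Sxy = Σxy − (Σx)(Σy)/n = -1299.67 − (-1081.51) = -218.16
b = Sxy/Sxx = -218.16/67.62 = -3.226264
a = ȳ − b·x̄ = -27.38 − (-3.226264)·7.9 = -1.892511
ŷ(4.7) = a + b·4.7 = -1.892511 + (-3.226264)·4.7 = -17.055954

-17.0560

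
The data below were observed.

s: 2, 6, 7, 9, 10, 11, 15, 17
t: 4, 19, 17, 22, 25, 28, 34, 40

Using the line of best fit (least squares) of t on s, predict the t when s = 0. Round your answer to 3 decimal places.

n = 8, Σx = 77, Σy = 189, Σxy = 2187, Σx² = 905
Sxx = Σx² − (Σx)²/n = 905 − 741.125 = 163.875
Sxy = Σxy − (Σx)(Σy)/n = 2187 − 1819.125 = 367.875
b = Sxy/Sxx = 367.875/163.875 = 2.244851
a = ȳ − b·x̄ = 23.625 − 2.244851·9.625 = 2.018307
ŷ(0) = a + b·0 = 2.018307 + 2.244851·0 = 2.018307

2.018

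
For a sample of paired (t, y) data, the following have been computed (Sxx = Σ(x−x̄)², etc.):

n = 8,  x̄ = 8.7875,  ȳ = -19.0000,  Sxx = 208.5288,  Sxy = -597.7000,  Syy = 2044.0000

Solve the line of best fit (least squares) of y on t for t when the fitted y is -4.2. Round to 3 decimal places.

b = Sxy/Sxx = -597.7/208.5288 = -2.866271
a = ȳ − b·x̄ = -19 − (-2.866271)·8.7875 = 6.187354
Set a + b·x = -4.2: x = (-4.2 − 6.187354) / (-2.866271) = 3.623996

3.624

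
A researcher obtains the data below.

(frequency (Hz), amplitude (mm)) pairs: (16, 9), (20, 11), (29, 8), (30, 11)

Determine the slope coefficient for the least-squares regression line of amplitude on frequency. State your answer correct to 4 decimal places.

-0.0018

n = 4, Σx = 95, Σy = 39, Σxy = 926, Σx² = 2397
Sxx = Σx² − (Σx)²/n = 2397 − 2256.25 = 140.75
Sxy = Σxy − (Σx)(Σy)/n = 926 − 926.25 = -0.25
b = Sxy/Sxx = -0.25/140.75 = -0.001776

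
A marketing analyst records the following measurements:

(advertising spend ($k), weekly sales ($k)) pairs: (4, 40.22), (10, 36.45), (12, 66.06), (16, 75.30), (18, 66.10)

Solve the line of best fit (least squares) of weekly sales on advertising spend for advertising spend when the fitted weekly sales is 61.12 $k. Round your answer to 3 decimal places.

13.700

n = 5, Σx = 60, Σy = 284.13, Σxy = 3712.7, Σx² = 840
Sxx = Σx² − (Σx)²/n = 840 − 720 = 120
Sxy = Σxy − (Σx)(Σy)/n = 3712.7 − 3409.56 = 303.14
b = Sxy/Sxx = 303.14/120 = 2.526167
a = ȳ − b·x̄ = 56.826 − 2.526167·12 = 26.512
Set a + b·x = 61.12: x = (61.12 − 26.512) / 2.526167 = 13.699809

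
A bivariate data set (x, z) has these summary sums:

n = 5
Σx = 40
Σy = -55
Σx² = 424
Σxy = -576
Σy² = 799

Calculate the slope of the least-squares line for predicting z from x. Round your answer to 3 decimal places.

-1.308

Sxx = Σx² − (Σx)²/n = 424 − 320 = 104
Sxy = Σxy − (Σx)(Σy)/n = -576 − (-440) = -136
b = Sxy/Sxx = -136/104 = -1.307692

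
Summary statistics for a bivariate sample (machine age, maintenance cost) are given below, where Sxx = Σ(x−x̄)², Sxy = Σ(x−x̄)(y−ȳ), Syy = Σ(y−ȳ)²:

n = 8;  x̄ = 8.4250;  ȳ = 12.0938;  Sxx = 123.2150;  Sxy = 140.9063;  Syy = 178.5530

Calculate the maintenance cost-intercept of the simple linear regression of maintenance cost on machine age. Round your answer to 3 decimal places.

2.459

b = Sxy/Sxx = 140.9063/123.215 = 1.143581
a = ȳ − b·x̄ = 12.0938 − 1.143581·8.425 = 2.459132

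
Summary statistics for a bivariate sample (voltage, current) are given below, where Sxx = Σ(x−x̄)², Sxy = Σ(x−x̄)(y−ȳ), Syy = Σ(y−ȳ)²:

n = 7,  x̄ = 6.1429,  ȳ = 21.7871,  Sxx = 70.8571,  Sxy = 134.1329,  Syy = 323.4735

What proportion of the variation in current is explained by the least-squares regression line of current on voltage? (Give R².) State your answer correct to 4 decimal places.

0.7850

R² = Sxy²/(Sxx·Syy) = (134.1329)²/(70.8571·323.4735) = 0.784962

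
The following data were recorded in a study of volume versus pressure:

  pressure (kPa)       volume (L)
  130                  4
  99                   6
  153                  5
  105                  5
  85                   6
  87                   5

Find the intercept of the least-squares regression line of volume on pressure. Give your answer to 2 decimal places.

6.89

n = 6, Σx = 659, Σy = 31, Σxy = 3349, Σx² = 75929
Sxx = Σx² − (Σx)²/n = 75929 − 72380.166667 = 3548.833333
Sxy = Σxy − (Σx)(Σy)/n = 3349 − 3404.833333 = -55.833333
b = Sxy/Sxx = -55.833333/3548.833333 = -0.015733
a = ȳ − b·x̄ = 5.166667 − (-0.015733)·109.833333 = 6.894660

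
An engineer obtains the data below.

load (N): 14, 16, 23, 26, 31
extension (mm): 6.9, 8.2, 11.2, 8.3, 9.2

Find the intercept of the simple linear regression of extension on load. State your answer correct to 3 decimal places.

n = 5, Σx = 110, Σy = 43.8, Σxy = 986.4, Σx² = 2618
Sxx = Σx² − (Σx)²/n = 2618 − 2420 = 198
Sxy = Σxy − (Σx)(Σy)/n = 986.4 − 963.6 = 22.8
b = Sxy/Sxx = 22.8/198 = 0.115152
a = ȳ − b·x̄ = 8.76 − 0.115152·22 = 6.226667

6.227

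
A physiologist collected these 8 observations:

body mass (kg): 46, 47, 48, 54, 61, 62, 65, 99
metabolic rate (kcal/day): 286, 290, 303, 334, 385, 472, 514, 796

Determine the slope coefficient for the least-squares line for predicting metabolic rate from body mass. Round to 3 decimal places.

9.871

n = 8, Σx = 482, Σy = 3380, Σxy = 224329, Σx² = 31136
Sxx = Σx² − (Σx)²/n = 31136 − 29040.5 = 2095.5
Sxy = Σxy − (Σx)(Σy)/n = 224329 − 203645 = 20684
b = Sxy/Sxx = 20684/2095.5 = 9.870675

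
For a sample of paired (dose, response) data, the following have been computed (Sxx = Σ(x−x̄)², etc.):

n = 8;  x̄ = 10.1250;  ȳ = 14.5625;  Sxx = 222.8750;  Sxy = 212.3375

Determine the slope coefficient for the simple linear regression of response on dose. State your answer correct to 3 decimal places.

b = Sxy/Sxx = 212.3375/222.875 = 0.952720

0.953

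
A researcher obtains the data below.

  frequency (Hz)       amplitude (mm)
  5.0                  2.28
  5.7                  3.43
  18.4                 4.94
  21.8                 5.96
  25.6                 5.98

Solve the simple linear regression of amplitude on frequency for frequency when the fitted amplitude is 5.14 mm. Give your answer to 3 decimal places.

19.040

n = 5, Σx = 76.5, Σy = 22.59, Σxy = 404.863, Σx² = 1526.65
Sxx = Σx² − (Σx)²/n = 1526.65 − 1170.45 = 356.2
Sxy = Σxy − (Σx)(Σy)/n = 404.863 − 345.627 = 59.236
b = Sxy/Sxx = 59.236/356.2 = 0.166300
a = ȳ − b·x̄ = 4.518 − 0.166300·15.3 = 1.973613
Set a + b·x = 5.14: x = (5.14 − 1.973613) / 0.166300 = 19.040232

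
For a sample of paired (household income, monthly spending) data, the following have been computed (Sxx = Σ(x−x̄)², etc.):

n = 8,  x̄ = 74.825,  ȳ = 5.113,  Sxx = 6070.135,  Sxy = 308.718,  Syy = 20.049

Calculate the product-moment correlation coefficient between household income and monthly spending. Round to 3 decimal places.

r = Sxy/√(Sxx·Syy) = 308.718/√(121700.136615) = 308.718/348.855467 = 0.884945

0.885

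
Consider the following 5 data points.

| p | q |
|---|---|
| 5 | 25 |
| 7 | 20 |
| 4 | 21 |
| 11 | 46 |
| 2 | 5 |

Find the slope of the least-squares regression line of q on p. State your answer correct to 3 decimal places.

n = 5, Σx = 29, Σy = 117, Σxy = 865, Σx² = 215
Sxx = Σx² − (Σx)²/n = 215 − 168.2 = 46.8
Sxy = Σxy − (Σx)(Σy)/n = 865 − 678.6 = 186.4
b = Sxy/Sxx = 186.4/46.8 = 3.982906

3.983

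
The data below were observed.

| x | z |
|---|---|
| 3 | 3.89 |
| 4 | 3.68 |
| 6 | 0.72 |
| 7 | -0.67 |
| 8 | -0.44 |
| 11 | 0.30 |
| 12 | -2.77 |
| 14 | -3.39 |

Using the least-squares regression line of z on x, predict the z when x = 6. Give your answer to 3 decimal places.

1.470

n = 8, Σx = 65, Σy = 1.32, Σxy = -54.9, Σx² = 635
Sxx = Σx² − (Σx)²/n = 635 − 528.125 = 106.875
Sxy = Σxy − (Σx)(Σy)/n = -54.9 − 10.725 = -65.625
b = Sxy/Sxx = -65.625/106.875 = -0.614035
a = ȳ − b·x̄ = 0.165 − (-0.614035)·8.125 = 5.154035
ŷ(6) = a + b·6 = 5.154035 + (-0.614035)·6 = 1.469825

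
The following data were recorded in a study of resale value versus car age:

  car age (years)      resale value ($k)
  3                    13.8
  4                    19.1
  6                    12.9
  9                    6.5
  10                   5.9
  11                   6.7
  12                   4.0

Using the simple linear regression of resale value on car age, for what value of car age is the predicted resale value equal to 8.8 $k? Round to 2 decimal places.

8.59

n = 7, Σx = 55, Σy = 68.9, Σxy = 434.4, Σx² = 507
Sxx = Σx² − (Σx)²/n = 507 − 432.142857 = 74.857143
Sxy = Σxy − (Σx)(Σy)/n = 434.4 − 541.357143 = -106.957143
b = Sxy/Sxx = -106.957143/74.857143 = -1.428817
a = ȳ − b·x̄ = 9.842857 − (-1.428817)·7.857143 = 21.069275
Set a + b·x = 8.8: x = (8.8 − 21.069275) / (-1.428817) = 8.587017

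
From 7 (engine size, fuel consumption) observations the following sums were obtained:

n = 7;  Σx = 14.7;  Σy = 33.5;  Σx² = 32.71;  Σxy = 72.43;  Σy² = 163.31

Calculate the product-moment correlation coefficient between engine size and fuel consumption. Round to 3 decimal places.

Sxx = Σx² − (Σx)²/n = 32.71 − 30.87 = 1.84
Sxy = Σxy − (Σx)(Σy)/n = 72.43 − 70.35 = 2.08
Syy = Σy² − (Σy)²/n = 163.31 − 160.321429 = 2.988571
r = Sxy/√(Sxx·Syy) = 2.08/√(5.498971) = 2.08/2.344989 = 0.886998

0.887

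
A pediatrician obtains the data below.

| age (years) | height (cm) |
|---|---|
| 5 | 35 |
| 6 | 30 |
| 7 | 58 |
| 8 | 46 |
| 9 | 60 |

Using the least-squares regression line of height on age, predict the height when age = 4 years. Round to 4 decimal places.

n = 5, Σx = 35, Σy = 229, Σxy = 1669, Σx² = 255
Sxx = Σx² − (Σx)²/n = 255 − 245 = 10
Sxy = Σxy − (Σx)(Σy)/n = 1669 − 1603 = 66
b = Sxy/Sxx = 66/10 = 6.6
a = ȳ − b·x̄ = 45.8 − 6.6·7 = -0.4
ŷ(4) = a + b·4 = -0.4 + 6.6·4 = 26

26.0000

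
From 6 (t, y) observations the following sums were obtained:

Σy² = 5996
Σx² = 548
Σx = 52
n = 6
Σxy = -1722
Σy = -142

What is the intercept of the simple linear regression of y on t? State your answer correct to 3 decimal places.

20.082

Sxx = Σx² − (Σx)²/n = 548 − 450.666667 = 97.333333
Sxy = Σxy − (Σx)(Σy)/n = -1722 − (-1230.666667) = -491.333333
b = Sxy/Sxx = -491.333333/97.333333 = -5.047945
a = ȳ − b·x̄ = -23.666667 − (-5.047945)·8.666667 = 20.082192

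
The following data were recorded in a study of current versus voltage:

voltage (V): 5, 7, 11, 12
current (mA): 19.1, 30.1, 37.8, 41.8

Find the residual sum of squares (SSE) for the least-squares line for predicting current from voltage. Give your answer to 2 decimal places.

n = 4, Σx = 35, Σy = 128.8, Σxy = 1223.6, Σx² = 339, Σy² = 4446.9
Sxx = Σx² − (Σx)²/n = 339 − 306.25 = 32.75
Sxy = Σxy − (Σx)(Σy)/n = 1223.6 − 1127 = 96.6
Syy = Σy² − (Σy)²/n = 4446.9 − 4147.36 = 299.54
b = Sxy/Sxx = 96.6/32.75 = 2.949618
SSE = Syy − b·Sxy = 299.54 − 2.949618·96.6 = 14.606870

14.61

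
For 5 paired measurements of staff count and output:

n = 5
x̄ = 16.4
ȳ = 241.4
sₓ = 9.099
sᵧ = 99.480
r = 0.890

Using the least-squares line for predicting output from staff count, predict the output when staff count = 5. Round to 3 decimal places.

b = r · sᵧ/sₓ = 0.89 · 99.48/9.099 = 9.730432
a = ȳ − b·x̄ = 241.4 − 9.730432·16.4 = 81.820917
ŷ(5) = a + b·5 = 81.820917 + 9.730432·5 = 130.473076

130.473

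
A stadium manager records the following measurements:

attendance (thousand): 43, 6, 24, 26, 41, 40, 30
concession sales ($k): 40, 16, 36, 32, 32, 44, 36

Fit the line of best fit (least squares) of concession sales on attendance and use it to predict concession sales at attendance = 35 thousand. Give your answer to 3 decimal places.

36.583

n = 7, Σx = 210, Σy = 236, Σxy = 7664, Σx² = 7318
Sxx = Σx² − (Σx)²/n = 7318 − 6300 = 1018
Sxy = Σxy − (Σx)(Σy)/n = 7664 − 7080 = 584
b = Sxy/Sxx = 584/1018 = 0.573674
a = ȳ − b·x̄ = 33.714286 − 0.573674·30 = 16.504070
ŷ(35) = a + b·35 = 16.504070 + 0.573674·35 = 36.582655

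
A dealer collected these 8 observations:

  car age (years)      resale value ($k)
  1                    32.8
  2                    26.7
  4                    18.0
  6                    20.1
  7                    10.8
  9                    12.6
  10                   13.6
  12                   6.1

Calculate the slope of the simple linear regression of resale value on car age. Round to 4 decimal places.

n = 8, Σx = 51, Σy = 140.7, Σxy = 677, Σx² = 431
Sxx = Σx² − (Σx)²/n = 431 − 325.125 = 105.875
Sxy = Σxy − (Σx)(Σy)/n = 677 − 896.9625 = -219.9625
b = Sxy/Sxx = -219.9625/105.875 = -2.077568

-2.0776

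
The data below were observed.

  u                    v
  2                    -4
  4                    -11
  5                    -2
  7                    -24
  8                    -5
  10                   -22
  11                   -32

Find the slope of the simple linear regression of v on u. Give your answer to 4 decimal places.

-2.6892

n = 7, Σx = 47, Σy = -100, Σxy = -842, Σx² = 379
Sxx = Σx² − (Σx)²/n = 379 − 315.571429 = 63.428571
Sxy = Σxy − (Σx)(Σy)/n = -842 − (-671.428571) = -170.571429
b = Sxy/Sxx = -170.571429/63.428571 = -2.689189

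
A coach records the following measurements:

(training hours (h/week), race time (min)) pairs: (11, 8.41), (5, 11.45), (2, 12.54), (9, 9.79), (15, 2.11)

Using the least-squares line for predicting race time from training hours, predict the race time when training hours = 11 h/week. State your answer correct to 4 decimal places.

n = 5, Σx = 42, Σy = 44.3, Σxy = 294.6, Σx² = 456
Sxx = Σx² − (Σx)²/n = 456 − 352.8 = 103.2
Sxy = Σxy − (Σx)(Σy)/n = 294.6 − 372.12 = -77.52
b = Sxy/Sxx = -77.52/103.2 = -0.751163
a = ȳ − b·x̄ = 8.86 − (-0.751163)·8.4 = 15.169767
ŷ(11) = a + b·11 = 15.169767 + (-0.751163)·11 = 6.906977

6.9070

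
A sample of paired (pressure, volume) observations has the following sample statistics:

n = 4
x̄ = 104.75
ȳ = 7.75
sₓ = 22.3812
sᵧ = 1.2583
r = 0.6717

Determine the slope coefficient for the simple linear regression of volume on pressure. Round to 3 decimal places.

0.038

b = r · sᵧ/sₓ = 0.6717 · 1.2583/22.3812 = 0.037764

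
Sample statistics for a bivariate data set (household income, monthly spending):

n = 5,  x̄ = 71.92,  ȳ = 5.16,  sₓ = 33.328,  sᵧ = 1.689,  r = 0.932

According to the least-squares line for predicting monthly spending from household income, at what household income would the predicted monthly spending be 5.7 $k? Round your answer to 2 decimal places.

83.35

b = r · sᵧ/sₓ = 0.932 · 1.689/33.328 = 0.047232
a = ȳ − b·x̄ = 5.16 − 0.047232·71.92 = 1.763075
Set a + b·x = 5.7: x = (5.7 − 1.763075) / 0.047232 = 83.352928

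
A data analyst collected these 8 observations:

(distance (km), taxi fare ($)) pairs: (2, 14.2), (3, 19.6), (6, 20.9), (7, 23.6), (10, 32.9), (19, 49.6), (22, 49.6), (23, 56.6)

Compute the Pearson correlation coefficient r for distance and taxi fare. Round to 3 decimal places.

0.990

n = 8, Σx = 92, Σy = 267, Σxy = 4042.2, Σx² = 1572, Σy² = 10785.86
Sxx = Σx² − (Σx)²/n = 1572 − 1058 = 514
Sxy = Σxy − (Σx)(Σy)/n = 4042.2 − 3070.5 = 971.7
Syy = Σy² − (Σy)²/n = 10785.86 − 8911.125 = 1874.735
r = Sxy/√(Sxx·Syy) = 971.7/√(963613.79) = 971.7/981.638319 = 0.989876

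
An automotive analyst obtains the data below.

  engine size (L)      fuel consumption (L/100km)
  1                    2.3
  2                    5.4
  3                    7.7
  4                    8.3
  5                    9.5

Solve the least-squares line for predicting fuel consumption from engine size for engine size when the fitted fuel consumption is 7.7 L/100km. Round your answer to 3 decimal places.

3.613

n = 5, Σx = 15, Σy = 33.2, Σxy = 116.9, Σx² = 55
Sxx = Σx² − (Σx)²/n = 55 − 45 = 10
Sxy = Σxy − (Σx)(Σy)/n = 116.9 − 99.6 = 17.3
b = Sxy/Sxx = 17.3/10 = 1.73
a = ȳ − b·x̄ = 6.64 − 1.73·3 = 1.45
Set a + b·x = 7.7: x = (7.7 − 1.45) / 1.73 = 3.612717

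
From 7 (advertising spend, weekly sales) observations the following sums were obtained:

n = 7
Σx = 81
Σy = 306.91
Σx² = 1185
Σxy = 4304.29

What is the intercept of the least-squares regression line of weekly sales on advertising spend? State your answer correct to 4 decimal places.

Sxx = Σx² − (Σx)²/n = 1185 − 937.285714 = 247.714286
Sxy = Σxy − (Σx)(Σy)/n = 4304.29 − 3551.387143 = 752.902857
b = Sxy/Sxx = 752.902857/247.714286 = 3.039400
a = ȳ − b·x̄ = 43.844286 − 3.039400·11.571429 = 8.674083

8.6741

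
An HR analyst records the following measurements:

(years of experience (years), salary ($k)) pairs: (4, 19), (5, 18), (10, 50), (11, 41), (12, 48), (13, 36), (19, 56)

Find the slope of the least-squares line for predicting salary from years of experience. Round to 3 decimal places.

n = 7, Σx = 74, Σy = 268, Σxy = 3225, Σx² = 936
Sxx = Σx² − (Σx)²/n = 936 − 782.285714 = 153.714286
Sxy = Σxy − (Σx)(Σy)/n = 3225 − 2833.142857 = 391.857143
b = Sxy/Sxx = 391.857143/153.714286 = 2.549257

2.549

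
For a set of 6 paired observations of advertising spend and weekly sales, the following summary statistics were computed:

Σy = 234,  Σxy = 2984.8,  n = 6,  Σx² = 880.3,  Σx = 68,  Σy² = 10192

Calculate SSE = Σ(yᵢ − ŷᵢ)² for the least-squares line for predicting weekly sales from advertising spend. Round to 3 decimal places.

55.761

Sxx = Σx² − (Σx)²/n = 880.3 − 770.666667 = 109.633333
Sxy = Σxy − (Σx)(Σy)/n = 2984.8 − 2652 = 332.8
Syy = Σy² − (Σy)²/n = 10192 − 9126 = 1066
b = Sxy/Sxx = 332.8/109.633333 = 3.035573
SSE = Syy − b·Sxy = 1066 − 3.035573·332.8 = 55.761265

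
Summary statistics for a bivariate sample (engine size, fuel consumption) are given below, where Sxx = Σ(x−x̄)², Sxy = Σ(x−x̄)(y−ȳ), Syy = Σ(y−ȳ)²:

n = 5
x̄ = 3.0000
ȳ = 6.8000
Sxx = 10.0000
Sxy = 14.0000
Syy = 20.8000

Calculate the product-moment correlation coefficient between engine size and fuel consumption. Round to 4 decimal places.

r = Sxy/√(Sxx·Syy) = 14/√(208) = 14/14.422205 = 0.970725

0.9707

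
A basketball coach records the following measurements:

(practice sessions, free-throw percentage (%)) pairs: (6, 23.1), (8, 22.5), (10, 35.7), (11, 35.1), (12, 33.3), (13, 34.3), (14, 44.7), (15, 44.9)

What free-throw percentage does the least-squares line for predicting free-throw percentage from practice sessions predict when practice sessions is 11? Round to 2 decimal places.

33.89

n = 8, Σx = 89, Σy = 273.6, Σxy = 3206.5, Σx² = 1055
Sxx = Σx² − (Σx)²/n = 1055 − 990.125 = 64.875
Sxy = Σxy − (Σx)(Σy)/n = 3206.5 − 3043.8 = 162.7
b = Sxy/Sxx = 162.7/64.875 = 2.507900
a = ȳ − b·x̄ = 34.2 − 2.507900·11.125 = 6.299615
ŷ(11) = a + b·11 = 6.299615 + 2.507900·11 = 33.886513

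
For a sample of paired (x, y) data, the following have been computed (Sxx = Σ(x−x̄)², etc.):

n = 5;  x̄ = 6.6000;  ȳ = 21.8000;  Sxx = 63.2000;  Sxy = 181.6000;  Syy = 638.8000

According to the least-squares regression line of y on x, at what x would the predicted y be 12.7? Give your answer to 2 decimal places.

b = Sxy/Sxx = 181.6/63.2 = 2.873418
a = ȳ − b·x̄ = 21.8 − 2.873418·6.6 = 2.835443
Set a + b·x = 12.7: x = (12.7 − 2.835443) / 2.873418 = 3.433040

3.43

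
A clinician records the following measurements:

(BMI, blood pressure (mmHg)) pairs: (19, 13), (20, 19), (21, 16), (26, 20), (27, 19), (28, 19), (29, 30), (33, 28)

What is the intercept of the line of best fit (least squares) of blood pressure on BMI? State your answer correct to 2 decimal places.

n = 8, Σx = 203, Σy = 164, Σxy = 4322, Σx² = 5321
Sxx = Σx² − (Σx)²/n = 5321 − 5151.125 = 169.875
Sxy = Σxy − (Σx)(Σy)/n = 4322 − 4161.5 = 160.5
b = Sxy/Sxx = 160.5/169.875 = 0.944812
a = ȳ − b·x̄ = 20.5 − 0.944812·25.375 = -3.474614

-3.47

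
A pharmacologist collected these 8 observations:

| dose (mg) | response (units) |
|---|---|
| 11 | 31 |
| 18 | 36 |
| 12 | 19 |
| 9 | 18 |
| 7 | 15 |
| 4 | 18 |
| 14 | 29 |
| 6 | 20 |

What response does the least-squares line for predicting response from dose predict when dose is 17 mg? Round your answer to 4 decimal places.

32.5532

n = 8, Σx = 81, Σy = 186, Σxy = 2082, Σx² = 967
Sxx = Σx² − (Σx)²/n = 967 − 820.125 = 146.875
Sxy = Σxy − (Σx)(Σy)/n = 2082 − 1883.25 = 198.75
b = Sxy/Sxx = 198.75/146.875 = 1.353191
a = ȳ − b·x̄ = 23.25 − 1.353191·10.125 = 9.548936
ŷ(17) = a + b·17 = 9.548936 + 1.353191·17 = 32.553191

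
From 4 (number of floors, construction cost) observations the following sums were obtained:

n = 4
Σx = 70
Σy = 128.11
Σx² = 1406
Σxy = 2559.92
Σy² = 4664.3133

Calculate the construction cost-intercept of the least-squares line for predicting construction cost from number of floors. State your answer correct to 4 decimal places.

1.2821

Sxx = Σx² − (Σx)²/n = 1406 − 1225 = 181
Sxy = Σxy − (Σx)(Σy)/n = 2559.92 − 2241.925 = 317.995
b = Sxy/Sxx = 317.995/181 = 1.756878
a = ȳ − b·x̄ = 32.0275 − 1.756878·17.5 = 1.282127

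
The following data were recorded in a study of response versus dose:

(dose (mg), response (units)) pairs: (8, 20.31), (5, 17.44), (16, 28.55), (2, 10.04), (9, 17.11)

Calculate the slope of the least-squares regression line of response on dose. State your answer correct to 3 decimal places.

1.209

n = 5, Σx = 40, Σy = 93.45, Σxy = 880.55, Σx² = 430
Sxx = Σx² − (Σx)²/n = 430 − 320 = 110
Sxy = Σxy − (Σx)(Σy)/n = 880.55 − 747.6 = 132.95
b = Sxy/Sxx = 132.95/110 = 1.208636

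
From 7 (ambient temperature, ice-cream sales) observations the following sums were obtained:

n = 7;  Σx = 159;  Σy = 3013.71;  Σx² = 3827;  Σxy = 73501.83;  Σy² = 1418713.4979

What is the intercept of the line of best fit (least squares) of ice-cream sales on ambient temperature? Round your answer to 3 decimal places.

-101.673

Sxx = Σx² − (Σx)²/n = 3827 − 3611.571429 = 215.428571
Sxy = Σxy − (Σx)(Σy)/n = 73501.83 − 68454.27 = 5047.56
b = Sxy/Sxx = 5047.56/215.428571 = 23.430318
a = ȳ − b·x̄ = 430.53 − 23.430318·22.714286 = -101.672944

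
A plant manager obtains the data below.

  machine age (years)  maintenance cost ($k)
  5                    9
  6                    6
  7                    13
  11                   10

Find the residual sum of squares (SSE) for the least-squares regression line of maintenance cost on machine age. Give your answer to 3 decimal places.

n = 4, Σx = 29, Σy = 38, Σxy = 282, Σx² = 231, Σy² = 386
Sxx = Σx² − (Σx)²/n = 231 − 210.25 = 20.75
Sxy = Σxy − (Σx)(Σy)/n = 282 − 275.5 = 6.5
Syy = Σy² − (Σy)²/n = 386 − 361 = 25
b = Sxy/Sxx = 6.5/20.75 = 0.313253
SSE = Syy − b·Sxy = 25 − 0.313253·6.5 = 22.963855

22.964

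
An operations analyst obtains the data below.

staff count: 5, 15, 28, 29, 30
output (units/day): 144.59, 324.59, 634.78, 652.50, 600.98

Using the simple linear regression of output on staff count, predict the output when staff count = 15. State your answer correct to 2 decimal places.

341.32

n = 5, Σx = 107, Σy = 2357.44, Σxy = 60317.54, Σx² = 2775
Sxx = Σx² − (Σx)²/n = 2775 − 2289.8 = 485.2
Sxy = Σxy − (Σx)(Σy)/n = 60317.54 − 50449.216 = 9868.324
b = Sxy/Sxx = 9868.324/485.2 = 20.338673
a = ȳ − b·x̄ = 471.488 − 20.338673·21.4 = 36.240404
ŷ(15) = a + b·15 = 36.240404 + 20.338673·15 = 341.320495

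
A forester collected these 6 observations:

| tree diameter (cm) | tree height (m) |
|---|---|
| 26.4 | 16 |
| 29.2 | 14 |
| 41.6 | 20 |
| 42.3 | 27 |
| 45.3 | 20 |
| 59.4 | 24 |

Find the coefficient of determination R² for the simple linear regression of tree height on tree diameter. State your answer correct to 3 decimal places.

0.542

n = 6, Σx = 244.2, Σy = 121, Σxy = 5136.9, Σx² = 10649.9, Σy² = 2557
Sxx = Σx² − (Σx)²/n = 10649.9 − 9938.94 = 710.96
Sxy = Σxy − (Σx)(Σy)/n = 5136.9 − 4924.7 = 212.2
Syy = Σy² − (Σy)²/n = 2557 − 2440.166667 = 116.833333
R² = Sxy²/(Sxx·Syy) = (212.2)²/(710.96·116.833333) = 0.542099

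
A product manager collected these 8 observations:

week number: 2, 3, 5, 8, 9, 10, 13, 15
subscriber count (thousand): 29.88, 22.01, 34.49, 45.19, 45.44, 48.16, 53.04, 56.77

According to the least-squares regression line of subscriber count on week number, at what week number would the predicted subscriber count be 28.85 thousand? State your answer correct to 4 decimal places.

2.8806

n = 8, Σx = 65, Σy = 334.98, Σxy = 3091.39, Σx² = 677
Sxx = Σx² − (Σx)²/n = 677 − 528.125 = 148.875
Sxy = Σxy − (Σx)(Σy)/n = 3091.39 − 2721.7125 = 369.6775
b = Sxy/Sxx = 369.6775/148.875 = 2.483140
a = ȳ − b·x̄ = 41.8725 − 2.483140·8.125 = 21.696986
Set a + b·x = 28.85: x = (28.85 − 21.696986) / 2.483140 = 2.880632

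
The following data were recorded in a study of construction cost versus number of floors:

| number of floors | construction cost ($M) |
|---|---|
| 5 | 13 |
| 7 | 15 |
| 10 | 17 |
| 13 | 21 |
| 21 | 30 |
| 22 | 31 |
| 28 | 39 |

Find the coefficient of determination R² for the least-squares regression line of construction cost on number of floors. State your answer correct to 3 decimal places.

0.995

n = 7, Σx = 106, Σy = 166, Σxy = 3017, Σx² = 2052, Σy² = 4506
Sxx = Σx² − (Σx)²/n = 2052 − 1605.142857 = 446.857143
Sxy = Σxy − (Σx)(Σy)/n = 3017 − 2513.714286 = 503.285714
Syy = Σy² − (Σy)²/n = 4506 − 3936.571429 = 569.428571
R² = Sxy²/(Sxx·Syy) = (503.285714)²/(446.857143·569.428571) = 0.995454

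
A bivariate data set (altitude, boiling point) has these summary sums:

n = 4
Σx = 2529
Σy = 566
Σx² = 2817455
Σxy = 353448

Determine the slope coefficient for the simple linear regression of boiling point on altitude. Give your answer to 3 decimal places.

Sxx = Σx² − (Σx)²/n = 2817455 − 1598960.25 = 1218494.75
Sxy = Σxy − (Σx)(Σy)/n = 353448 − 357853.5 = -4405.5
b = Sxy/Sxx = -4405.5/1218494.75 = -0.003616

-0.004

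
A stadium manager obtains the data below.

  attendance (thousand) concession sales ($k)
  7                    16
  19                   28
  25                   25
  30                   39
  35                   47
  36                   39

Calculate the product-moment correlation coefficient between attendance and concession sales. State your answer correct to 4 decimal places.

n = 6, Σx = 152, Σy = 194, Σxy = 5488, Σx² = 4456, Σy² = 6916
Sxx = Σx² − (Σx)²/n = 4456 − 3850.666667 = 605.333333
Sxy = Σxy − (Σx)(Σy)/n = 5488 − 4914.666667 = 573.333333
Syy = Σy² − (Σy)²/n = 6916 − 6272.666667 = 643.333333
r = Sxy/√(Sxx·Syy) = 573.333333/√(389431.111111) = 573.333333/624.044158 = 0.918738

0.9187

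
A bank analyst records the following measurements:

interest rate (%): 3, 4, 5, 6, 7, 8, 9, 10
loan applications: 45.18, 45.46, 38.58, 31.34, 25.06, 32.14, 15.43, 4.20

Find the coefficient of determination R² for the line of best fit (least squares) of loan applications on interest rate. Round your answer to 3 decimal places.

n = 8, Σx = 52, Σy = 237.39, Σxy = 1311.73, Σx² = 380, Σy² = 8495.1641
Sxx = Σx² − (Σx)²/n = 380 − 338 = 42
Sxy = Σxy − (Σx)(Σy)/n = 1311.73 − 1543.035 = -231.305
Syy = Σy² − (Σy)²/n = 8495.1641 − 7044.251512 = 1450.912587
R² = Sxy²/(Sxx·Syy) = (-231.305)²/(42·1450.912587) = 0.877970

0.878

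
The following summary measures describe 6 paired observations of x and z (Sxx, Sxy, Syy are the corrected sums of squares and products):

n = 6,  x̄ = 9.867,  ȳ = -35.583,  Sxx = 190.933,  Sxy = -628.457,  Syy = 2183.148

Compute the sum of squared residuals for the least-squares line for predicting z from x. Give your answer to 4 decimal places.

114.5784

b = Sxy/Sxx = -628.457/190.933 = -3.291505
SSE = Syy − b·Sxy = 2183.148 − (-3.291505)·(-628.457) = 114.578393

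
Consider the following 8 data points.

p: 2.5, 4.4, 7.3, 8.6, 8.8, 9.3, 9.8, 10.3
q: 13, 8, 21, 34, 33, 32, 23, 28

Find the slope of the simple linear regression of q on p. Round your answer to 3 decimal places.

n = 8, Σx = 61, Σy = 192, Σxy = 1615.2, Σx² = 518.92
Sxx = Σx² − (Σx)²/n = 518.92 − 465.125 = 53.795
Sxy = Σxy − (Σx)(Σy)/n = 1615.2 − 1464 = 151.2
b = Sxy/Sxx = 151.2/53.795 = 2.810670

2.811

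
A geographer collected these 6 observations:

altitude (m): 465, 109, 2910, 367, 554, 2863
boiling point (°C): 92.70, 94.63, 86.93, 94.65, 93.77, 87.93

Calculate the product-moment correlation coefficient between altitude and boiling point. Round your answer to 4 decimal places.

-0.9834

n = 6, Σx = 7268, Σy = 550.61, Σxy = 644815.19, Σx² = 17334580, Σy² = 50588.0721
Sxx = Σx² − (Σx)²/n = 17334580 − 8803970.666667 = 8530609.333333
Sxy = Σxy − (Σx)(Σy)/n = 644815.19 − 666972.246667 = -22157.056667
Syy = Σy² − (Σy)²/n = 50588.0721 − 50528.562017 = 59.510083
r = Sxy/√(Sxx·Syy) = -22157.056667/√(507657272.310778) = -22157.056667/22531.251015 = -0.983392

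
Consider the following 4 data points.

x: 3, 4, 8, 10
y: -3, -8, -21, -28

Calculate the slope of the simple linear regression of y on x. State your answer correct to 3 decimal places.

-3.481

n = 4, Σx = 25, Σy = -60, Σxy = -489, Σx² = 189
Sxx = Σx² − (Σx)²/n = 189 − 156.25 = 32.75
Sxy = Σxy − (Σx)(Σy)/n = -489 − (-375) = -114
b = Sxy/Sxx = -114/32.75 = -3.480916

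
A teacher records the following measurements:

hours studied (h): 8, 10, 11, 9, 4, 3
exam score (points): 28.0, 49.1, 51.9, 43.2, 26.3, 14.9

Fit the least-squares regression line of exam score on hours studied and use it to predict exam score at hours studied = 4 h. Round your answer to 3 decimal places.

20.906

n = 6, Σx = 45, Σy = 213.4, Σxy = 1824.6, Σx² = 391
Sxx = Σx² − (Σx)²/n = 391 − 337.5 = 53.5
Sxy = Σxy − (Σx)(Σy)/n = 1824.6 − 1600.5 = 224.1
b = Sxy/Sxx = 224.1/53.5 = 4.188785
a = ȳ − b·x̄ = 35.566667 − 4.188785·7.5 = 4.150779
ŷ(4) = a + b·4 = 4.150779 + 4.188785·4 = 20.905919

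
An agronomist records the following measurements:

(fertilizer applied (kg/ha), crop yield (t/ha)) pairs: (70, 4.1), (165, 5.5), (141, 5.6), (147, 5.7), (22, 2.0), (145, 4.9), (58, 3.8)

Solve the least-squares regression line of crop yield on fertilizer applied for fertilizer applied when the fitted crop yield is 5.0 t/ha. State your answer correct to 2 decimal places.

n = 7, Σx = 748, Σy = 31.6, Σxy = 3796.9, Σx² = 98488
Sxx = Σx² − (Σx)²/n = 98488 − 79929.142857 = 18558.857143
Sxy = Σxy − (Σx)(Σy)/n = 3796.9 − 3376.685714 = 420.214286
b = Sxy/Sxx = 420.214286/18558.857143 = 0.022642
a = ȳ − b·x̄ = 4.514286 − 0.022642·106.857143 = 2.094800
Set a + b·x = 5.0: x = (5.0 − 2.094800) / 0.022642 = 128.308822

128.31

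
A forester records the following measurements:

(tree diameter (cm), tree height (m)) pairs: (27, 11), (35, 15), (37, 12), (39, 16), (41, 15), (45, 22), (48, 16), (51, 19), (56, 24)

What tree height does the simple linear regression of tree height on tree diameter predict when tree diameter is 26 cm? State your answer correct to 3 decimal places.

n = 9, Σx = 379, Σy = 150, Σxy = 6576, Σx² = 16591
Sxx = Σx² − (Σx)²/n = 16591 − 15960.111111 = 630.888889
Sxy = Σxy − (Σx)(Σy)/n = 6576 − 6316.666667 = 259.333333
b = Sxy/Sxx = 259.333333/630.888889 = 0.411060
a = ȳ − b·x̄ = 16.666667 − 0.411060·42.111111 = -0.643536
ŷ(26) = a + b·26 = -0.643536 + 0.411060·26 = 10.044030

10.044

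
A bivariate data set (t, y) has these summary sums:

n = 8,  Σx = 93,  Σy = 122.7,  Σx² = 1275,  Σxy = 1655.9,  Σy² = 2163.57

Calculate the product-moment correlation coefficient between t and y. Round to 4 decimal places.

Sxx = Σx² − (Σx)²/n = 1275 − 1081.125 = 193.875
Sxy = Σxy − (Σx)(Σy)/n = 1655.9 − 1426.3875 = 229.5125
Syy = Σy² − (Σy)²/n = 2163.57 − 1881.91125 = 281.65875
r = Sxy/√(Sxx·Syy) = 229.5125/√(54606.590156) = 229.5125/233.680530 = 0.982164

0.9822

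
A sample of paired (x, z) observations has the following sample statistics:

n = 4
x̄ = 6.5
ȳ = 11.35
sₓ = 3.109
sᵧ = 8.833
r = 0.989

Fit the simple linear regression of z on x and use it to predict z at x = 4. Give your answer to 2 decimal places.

4.33

b = r · sᵧ/sₓ = 0.989 · 8.833/3.109 = 2.809854
a = ȳ − b·x̄ = 11.35 − 2.809854·6.5 = -6.914053
ŷ(4) = a + b·4 = -6.914053 + 2.809854·4 = 4.325364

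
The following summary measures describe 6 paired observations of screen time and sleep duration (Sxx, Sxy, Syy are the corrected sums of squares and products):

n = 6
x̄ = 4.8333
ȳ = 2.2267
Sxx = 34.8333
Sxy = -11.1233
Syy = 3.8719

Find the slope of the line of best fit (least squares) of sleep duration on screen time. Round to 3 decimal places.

b = Sxy/Sxx = -11.1233/34.8333 = -0.319329

-0.319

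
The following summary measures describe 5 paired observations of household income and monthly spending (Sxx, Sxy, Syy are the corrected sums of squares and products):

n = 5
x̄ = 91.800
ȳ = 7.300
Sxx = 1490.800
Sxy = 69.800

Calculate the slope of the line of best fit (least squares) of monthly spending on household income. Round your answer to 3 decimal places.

0.047

b = Sxy/Sxx = 69.8/1490.8 = 0.046820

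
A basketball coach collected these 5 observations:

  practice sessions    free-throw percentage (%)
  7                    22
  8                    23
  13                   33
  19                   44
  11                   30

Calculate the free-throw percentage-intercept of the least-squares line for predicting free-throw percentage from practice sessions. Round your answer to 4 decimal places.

n = 5, Σx = 58, Σy = 152, Σxy = 1933, Σx² = 764
Sxx = Σx² − (Σx)²/n = 764 − 672.8 = 91.2
Sxy = Σxy − (Σx)(Σy)/n = 1933 − 1763.2 = 169.8
b = Sxy/Sxx = 169.8/91.2 = 1.861842
a = ȳ − b·x̄ = 30.4 − 1.861842·11.6 = 8.802632

8.8026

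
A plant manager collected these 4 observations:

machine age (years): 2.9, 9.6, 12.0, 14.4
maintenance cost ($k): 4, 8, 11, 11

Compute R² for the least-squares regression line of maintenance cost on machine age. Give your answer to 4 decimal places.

n = 4, Σx = 38.9, Σy = 34, Σxy = 378.8, Σx² = 451.93, Σy² = 322
Sxx = Σx² − (Σx)²/n = 451.93 − 378.3025 = 73.6275
Sxy = Σxy − (Σx)(Σy)/n = 378.8 − 330.65 = 48.15
Syy = Σy² − (Σy)²/n = 322 − 289 = 33
R² = Sxy²/(Sxx·Syy) = (48.15)²/(73.6275·33) = 0.954198

0.9542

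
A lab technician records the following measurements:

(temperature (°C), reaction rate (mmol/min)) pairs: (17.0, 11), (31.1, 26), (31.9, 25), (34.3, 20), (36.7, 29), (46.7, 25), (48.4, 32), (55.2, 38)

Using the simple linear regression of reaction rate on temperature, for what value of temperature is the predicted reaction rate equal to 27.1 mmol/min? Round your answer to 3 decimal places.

39.962

n = 8, Σx = 301.3, Σy = 206, Σxy = 8357.3, Σx² = 12367.69
Sxx = Σx² − (Σx)²/n = 12367.69 − 11347.71125 = 1019.97875
Sxy = Σxy − (Σx)(Σy)/n = 8357.3 − 7758.475 = 598.825
b = Sxy/Sxx = 598.825/1019.97875 = 0.587096
a = ȳ − b·x̄ = 25.75 − 0.587096·37.6625 = 3.638513
Set a + b·x = 27.1: x = (27.1 − 3.638513) / 0.587096 = 39.961955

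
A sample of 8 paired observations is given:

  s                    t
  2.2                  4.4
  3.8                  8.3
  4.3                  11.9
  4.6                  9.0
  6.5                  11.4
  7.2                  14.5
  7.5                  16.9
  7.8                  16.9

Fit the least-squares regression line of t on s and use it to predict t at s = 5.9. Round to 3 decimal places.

n = 8, Σx = 43.9, Σy = 93.3, Σxy = 570.86, Σx² = 270.11
Sxx = Σx² − (Σx)²/n = 270.11 − 240.90125 = 29.20875
Sxy = Σxy − (Σx)(Σy)/n = 570.86 − 511.98375 = 58.87625
b = Sxy/Sxx = 58.87625/29.20875 = 2.015706
a = ȳ − b·x̄ = 11.6625 − 2.015706·5.4875 = 0.601314
ŷ(5.9) = a + b·5.9 = 0.601314 + 2.015706·5.9 = 12.493979

12.494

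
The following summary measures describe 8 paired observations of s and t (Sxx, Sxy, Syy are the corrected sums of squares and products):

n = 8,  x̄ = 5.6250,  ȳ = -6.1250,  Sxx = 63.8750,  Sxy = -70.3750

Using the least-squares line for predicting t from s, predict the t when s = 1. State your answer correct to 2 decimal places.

-1.03

b = Sxy/Sxx = -70.375/63.875 = -1.101761
a = ȳ − b·x̄ = -6.125 − (-1.101761)·5.625 = 0.072407
ŷ(1) = a + b·1 = 0.072407 + (-1.101761)·1 = -1.029354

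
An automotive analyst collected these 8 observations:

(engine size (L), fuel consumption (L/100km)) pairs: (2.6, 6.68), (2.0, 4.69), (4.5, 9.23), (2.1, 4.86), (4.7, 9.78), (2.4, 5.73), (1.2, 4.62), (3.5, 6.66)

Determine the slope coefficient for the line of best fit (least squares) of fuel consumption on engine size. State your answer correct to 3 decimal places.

1.554

n = 8, Σx = 23, Σy = 52.25, Σxy = 167.061, Σx² = 76.96
Sxx = Σx² − (Σx)²/n = 76.96 − 66.125 = 10.835
Sxy = Σxy − (Σx)(Σy)/n = 167.061 − 150.21875 = 16.84225
b = Sxy/Sxx = 16.84225/10.835 = 1.554430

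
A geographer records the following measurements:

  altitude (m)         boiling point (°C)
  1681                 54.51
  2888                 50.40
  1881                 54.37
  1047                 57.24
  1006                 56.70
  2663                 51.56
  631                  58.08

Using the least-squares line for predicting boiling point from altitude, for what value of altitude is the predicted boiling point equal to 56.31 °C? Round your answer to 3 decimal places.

n = 7, Σx = 11797, Σy = 382.86, Σxy = 630379.72, Σx² = 24302441
Sxx = Σx² − (Σx)²/n = 24302441 − 19881315.571429 = 4421125.428571
Sxy = Σxy − (Σx)(Σy)/n = 630379.72 − 645228.488571 = -14848.768571
b = Sxy/Sxx = -14848.768571/4421125.428571 = -0.003359
a = ȳ − b·x̄ = 54.694286 − (-0.003359)·1685.285714 = 60.354477
Set a + b·x = 56.31: x = (56.31 − 60.354477) / (-0.003359) = 1204.217168

1204.217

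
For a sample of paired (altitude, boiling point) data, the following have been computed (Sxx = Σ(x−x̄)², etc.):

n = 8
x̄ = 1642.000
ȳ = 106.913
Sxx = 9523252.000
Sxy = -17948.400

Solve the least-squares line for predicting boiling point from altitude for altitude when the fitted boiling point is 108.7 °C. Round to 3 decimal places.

693.835

b = Sxy/Sxx = -17948.4/9523252 = -0.001885
a = ȳ − b·x̄ = 106.913 − (-0.001885)·1642 = 110.007665
Set a + b·x = 108.7: x = (108.7 − 110.007665) / (-0.001885) = 693.834630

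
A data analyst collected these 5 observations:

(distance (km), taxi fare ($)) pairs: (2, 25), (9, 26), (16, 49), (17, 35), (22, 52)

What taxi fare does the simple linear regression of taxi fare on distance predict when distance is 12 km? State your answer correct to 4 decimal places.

35.7265

n = 5, Σx = 66, Σy = 187, Σxy = 2807, Σx² = 1114
Sxx = Σx² − (Σx)²/n = 1114 − 871.2 = 242.8
Sxy = Σxy − (Σx)(Σy)/n = 2807 − 2468.4 = 338.6
b = Sxy/Sxx = 338.6/242.8 = 1.394563
a = ȳ − b·x̄ = 37.4 − 1.394563·13.2 = 18.991763
ŷ(12) = a + b·12 = 18.991763 + 1.394563·12 = 35.726524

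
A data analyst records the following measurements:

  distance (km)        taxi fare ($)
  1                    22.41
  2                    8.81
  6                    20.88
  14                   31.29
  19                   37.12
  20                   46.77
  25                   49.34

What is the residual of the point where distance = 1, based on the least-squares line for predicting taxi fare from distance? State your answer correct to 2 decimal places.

8.03

n = 7, Σx = 87, Σy = 216.62, Σxy = 3477.55, Σx² = 1623
Sxx = Σx² − (Σx)²/n = 1623 − 1081.285714 = 541.714286
Sxy = Σxy − (Σx)(Σy)/n = 3477.55 − 2692.277143 = 785.272857
b = Sxy/Sxx = 785.272857/541.714286 = 1.449607
a = ȳ − b·x̄ = 30.945714 − 1.449607·12.428571 = 12.929169
ŷ(1) = 12.929169 + 1.449607·1 = 14.378776
residual = y − ŷ = 22.41 − 14.378776 = 8.031224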